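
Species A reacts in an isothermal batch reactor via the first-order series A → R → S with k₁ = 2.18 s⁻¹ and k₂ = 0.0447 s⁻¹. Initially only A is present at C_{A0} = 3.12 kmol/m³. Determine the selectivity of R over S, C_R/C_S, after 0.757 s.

For first-order series with pure A initially, C_R(t) = k₁C_{A0}/(k₂−k₁)·(e^(−k₁t) − e^(−k₂t)).
e^(−k₁t) = e^(−2.18×0.757) = e^(−1.650) = 0.1920; e^(−k₂t) = e^(−0.03384) = 0.9667.
C_R = 2.18×3.12/(0.0447−2.18) × (0.1920−0.9667) = (-3.185)×(-0.7747) = 2.468 kmol/m³.
C_A = C_{A0}e^(−k₁t) = 0.5990 kmol/m³, so C_S = C_{A0}−C_A−C_R = 0.05321 kmol/m³; C_R/C_S = 46.4.

46.4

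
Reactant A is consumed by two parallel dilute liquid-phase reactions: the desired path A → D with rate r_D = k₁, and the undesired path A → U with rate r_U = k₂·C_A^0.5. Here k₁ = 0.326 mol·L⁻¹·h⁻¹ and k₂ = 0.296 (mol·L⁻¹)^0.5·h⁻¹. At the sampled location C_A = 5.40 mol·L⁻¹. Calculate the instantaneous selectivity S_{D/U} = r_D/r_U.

S_{D/U} = r_D/r_U = (k₁)/(k₂·C_A^0.5) = (k₁/k₂)·C_A^-0.5.
= (0.326) / (0.296×5.400^0.5) = 0.3260/0.6878 = 0.474.

0.474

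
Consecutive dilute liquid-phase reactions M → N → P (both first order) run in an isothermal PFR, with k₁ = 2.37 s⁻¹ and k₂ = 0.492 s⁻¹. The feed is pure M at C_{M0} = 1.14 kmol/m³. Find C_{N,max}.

0.755 kmol/m³

At the optimum, C_{N,max}/C_{M0} = (k₁/k₂)^[k₂/(k₂−k₁)].
= (2.37/0.492)^(0.492/(0.492−2.37)) = (4.817)^(-0.2620) = 0.6624.
C_{N,max} = 0.6624×1.14 = 0.755 kmol/m³.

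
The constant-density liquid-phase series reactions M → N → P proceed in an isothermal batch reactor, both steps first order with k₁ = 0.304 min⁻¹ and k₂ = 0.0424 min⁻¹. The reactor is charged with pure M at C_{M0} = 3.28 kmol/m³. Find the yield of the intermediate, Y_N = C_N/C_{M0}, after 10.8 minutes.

For first-order series with pure M initially, C_N(t) = k₁C_{M0}/(k₂−k₁)·(e^(−k₁t) − e^(−k₂t)).
e^(−k₁t) = e^(−0.304×10.8) = e^(−3.283) = 0.03751; e^(−k₂t) = e^(−0.4579) = 0.6326.
C_N = 0.304×3.28/(0.0424−0.304) × (0.03751−0.6326) = (-3.812)×(-0.5951) = 2.268 kmol/m³.
Y_N = C_N/C_{M0} = 2.268/3.28 = 0.692.

0.692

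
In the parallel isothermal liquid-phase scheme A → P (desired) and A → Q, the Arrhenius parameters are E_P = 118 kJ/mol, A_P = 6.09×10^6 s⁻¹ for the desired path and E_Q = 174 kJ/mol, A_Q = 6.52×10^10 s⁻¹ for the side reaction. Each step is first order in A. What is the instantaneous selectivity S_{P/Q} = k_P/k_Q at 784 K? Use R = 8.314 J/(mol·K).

0.503

With equal orders, S_{P/Q} = k_P/k_Q = (A_P/A_Q)·exp[(E_Q−E_P)/(RT)].
(E_Q−E_P)/(RT) = (174−118)×10³/(8.314×784) = 56000/6518 = 8.591.
k_P/k_Q = (6.09×10^6/6.52×10^10)·exp(8.591) = 9.340×10^-5 × 5385 = 0.503.
Since E_P < E_Q, lowering the temperature improves selectivity toward P.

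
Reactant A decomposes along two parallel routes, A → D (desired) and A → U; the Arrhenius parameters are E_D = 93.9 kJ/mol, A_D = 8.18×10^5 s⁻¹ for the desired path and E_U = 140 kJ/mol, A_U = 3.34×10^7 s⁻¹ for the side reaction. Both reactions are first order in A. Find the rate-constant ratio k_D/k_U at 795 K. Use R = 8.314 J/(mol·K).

Since both paths have the same order in A, the concentration cancels and S_{D/U} = k_D/k_U = (A_D/A_U)·exp[(E_U−E_D)/(RT)].
(E_U−E_D)/(RT) = (140−93.9)×10³/(8.314×795) = 46100/6610 = 6.975.
k_D/k_U = (8.18×10^5/3.34×10^7)·exp(6.975) = 0.02449 × 1069 = 26.2.
Since E_D < E_U, lowering the temperature improves selectivity toward D.

26.2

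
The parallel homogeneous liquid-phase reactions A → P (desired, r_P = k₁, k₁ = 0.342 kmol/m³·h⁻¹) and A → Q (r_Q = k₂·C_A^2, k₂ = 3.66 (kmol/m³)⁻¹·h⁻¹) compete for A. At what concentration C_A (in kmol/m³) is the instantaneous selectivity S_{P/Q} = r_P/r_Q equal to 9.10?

0.101 kmol/m³

S_{P/Q} = (k₁/k₂)·C_A^-2 ⇒ C_A = (S·k₂/k₁)^(-0.5).
= (9.10×3.66/0.342)^(-0.5) = (97.39)^(-0.5) = 0.101 kmol/m³.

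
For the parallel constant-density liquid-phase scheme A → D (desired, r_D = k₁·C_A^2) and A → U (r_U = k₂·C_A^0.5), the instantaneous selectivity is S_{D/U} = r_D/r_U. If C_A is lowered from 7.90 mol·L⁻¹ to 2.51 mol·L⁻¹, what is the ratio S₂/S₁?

0.179

S_{D/U} = (k₁/k₂)·C_A^1.5, so S₂/S₁ = (C_{A,2}/C_{A,1})^1.5.
= (2.51/7.90)^1.5 = (0.3177)^1.5 = 0.179.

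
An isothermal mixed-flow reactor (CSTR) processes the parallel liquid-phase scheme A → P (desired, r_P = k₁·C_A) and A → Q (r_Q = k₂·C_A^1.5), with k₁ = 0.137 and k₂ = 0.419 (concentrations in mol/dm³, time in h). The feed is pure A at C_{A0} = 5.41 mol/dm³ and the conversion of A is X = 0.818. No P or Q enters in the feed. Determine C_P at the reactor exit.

1.10 mol/dm³

Exit C_A = C_{A0}(1−X) = 5.41×0.182 = 0.9846 mol/dm³.
Rates in a CSTR are evaluated at the outlet concentration: r_P = 0.137×0.9846 = 0.1349, r_Q = 0.419×0.9846^1.5 = 0.4094.
Fraction of consumed A going to P: r_P/(r_P+r_Q) = 0.2478.
C_P = 0.2478·C_{A0}·X = 0.2478×5.41×0.818 = 1.10 mol/dm³.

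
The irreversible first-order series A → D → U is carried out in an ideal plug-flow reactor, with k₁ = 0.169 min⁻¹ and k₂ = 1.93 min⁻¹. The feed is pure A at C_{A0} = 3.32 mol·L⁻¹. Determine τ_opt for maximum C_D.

1.38 min

For first-order series the maximum of C_D occurs at τ_opt = ln(k₂/k₁)/(k₂−k₁).
= ln(1.93/0.169)/(1.93−0.169) = ln(11.42)/1.761 = 2.435/1.761 = 1.38 min.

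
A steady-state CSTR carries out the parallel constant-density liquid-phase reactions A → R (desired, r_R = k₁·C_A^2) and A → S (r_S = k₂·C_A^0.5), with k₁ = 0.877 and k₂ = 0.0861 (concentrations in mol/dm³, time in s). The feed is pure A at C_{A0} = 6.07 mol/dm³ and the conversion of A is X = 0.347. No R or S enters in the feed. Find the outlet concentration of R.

Exit C_A = C_{A0}(1−X) = 6.07×0.653 = 3.964 mol/dm³.
Rates in a CSTR are evaluated at the outlet concentration: r_R = 0.877×3.964^2 = 13.78, r_S = 0.0861×3.964^0.5 = 0.1714.
Fraction of consumed A going to R: r_R/(r_R+r_S) = 0.9877.
C_R = 0.9877·C_{A0}·X = 0.9877×6.07×0.347 = 2.08 mol/dm³.

2.08 mol/dm³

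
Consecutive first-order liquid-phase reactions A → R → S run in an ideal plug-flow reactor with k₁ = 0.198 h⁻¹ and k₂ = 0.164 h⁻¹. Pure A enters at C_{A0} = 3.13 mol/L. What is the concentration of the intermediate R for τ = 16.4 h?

0.529 mol/L

Solving the coupled first-order balances gives C_R(τ) = [k₁/(k₂−k₁)]·C_{A0}·(e^(−k₁τ) − e^(−k₂τ)).
e^(−k₁τ) = e^(−0.198×16.4) = e^(−3.247) = 0.03888; e^(−k₂τ) = e^(−2.690) = 0.06791.
C_R = 0.198×3.13/(0.164−0.198) × (0.03888−0.06791) = (-18.23)×(-0.02903) = 0.5291 mol/L.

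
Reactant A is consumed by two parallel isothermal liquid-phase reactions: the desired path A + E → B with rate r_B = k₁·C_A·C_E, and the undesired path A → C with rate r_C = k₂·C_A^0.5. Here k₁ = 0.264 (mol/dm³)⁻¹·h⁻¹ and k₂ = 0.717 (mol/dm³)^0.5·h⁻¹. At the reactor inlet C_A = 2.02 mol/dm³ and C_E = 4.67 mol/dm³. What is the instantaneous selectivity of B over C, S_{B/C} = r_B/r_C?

2.44

S_{B/C} = r_B/r_C = (k₁·C_A·C_E)/(k₂·C_A^0.5) = (k₁/k₂)·C_A^0.5·C_E.
= (0.264×2.020×4.670) / (0.717×2.020^0.5) = 2.490/1.019 = 2.44.
Since the desired path is higher order in A, keeping C_A high (PFR or concentrated feed) favours B.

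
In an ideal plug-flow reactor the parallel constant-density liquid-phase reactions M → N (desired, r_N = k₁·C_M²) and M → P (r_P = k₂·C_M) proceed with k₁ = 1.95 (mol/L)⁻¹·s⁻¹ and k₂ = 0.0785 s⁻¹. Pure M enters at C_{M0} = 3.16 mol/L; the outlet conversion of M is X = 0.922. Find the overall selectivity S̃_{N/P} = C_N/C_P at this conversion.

29.0

C_M = C_{M0}(1−X) = 0.2465 mol/L.
Along a PFR/batch, dC_P/dC_M = −r_P/(r_N+r_P) = −k₂/(k₂+k₁·C_M).
Integrating from C_{M0} to C_M: C_P = (0.0785/1.95)·ln[(0.0785+1.95·3.16)/(0.0785+1.95·0.246)] = 0.04026·ln(6.240/0.5591) = 0.09712 mol/L.
Then C_N = (C_{M0}−C_M) − C_P = 2.914 − 0.09712 = 2.816 mol/L.
S̃_{N/P} = C_N/C_P = 2.816/0.09712 = 29.0.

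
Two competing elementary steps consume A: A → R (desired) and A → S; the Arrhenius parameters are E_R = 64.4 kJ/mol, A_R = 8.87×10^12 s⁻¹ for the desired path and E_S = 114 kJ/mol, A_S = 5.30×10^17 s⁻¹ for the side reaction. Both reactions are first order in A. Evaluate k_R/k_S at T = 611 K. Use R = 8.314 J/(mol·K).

Since both paths have the same order in A, the concentration cancels and S_{R/S} = k_R/k_S = (A_R/A_S)·exp[(E_S−E_R)/(RT)].
(E_S−E_R)/(RT) = (114−64.4)×10³/(8.314×611) = 49600/5080 = 9.764.
k_R/k_S = (8.87×10^12/5.30×10^17)·exp(9.764) = 1.674×10^-5 × 17397 = 0.291.
Since E_R < E_S, lowering the temperature improves selectivity toward R.

0.291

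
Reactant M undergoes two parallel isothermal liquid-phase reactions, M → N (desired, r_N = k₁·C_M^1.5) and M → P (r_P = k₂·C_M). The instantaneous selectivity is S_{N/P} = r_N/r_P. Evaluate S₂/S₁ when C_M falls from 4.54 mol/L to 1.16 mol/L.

0.505

S_{N/P} = (k₁/k₂)·C_M^0.5, so S₂/S₁ = (C_{M,2}/C_{M,1})^0.5.
= (1.16/4.54)^0.5 = (0.2555)^0.5 = 0.505.
Selectivity toward N falls as C_M falls — high-concentration operation is favoured.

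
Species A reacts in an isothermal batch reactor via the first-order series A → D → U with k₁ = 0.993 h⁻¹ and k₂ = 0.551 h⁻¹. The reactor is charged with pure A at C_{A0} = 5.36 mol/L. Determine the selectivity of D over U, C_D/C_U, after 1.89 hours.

For first-order series with pure A initially, C_D(t) = k₁C_{A0}/(k₂−k₁)·(e^(−k₁t) − e^(−k₂t)).
e^(−k₁t) = e^(−0.993×1.89) = e^(−1.877) = 0.1531; e^(−k₂t) = e^(−1.041) = 0.3530.
C_D = 0.993×5.36/(0.551−0.993) × (0.1531−0.3530) = (-12.04)×(-0.1999) = 2.407 mol/L.
C_A = C_{A0}e^(−k₁t) = 0.8205 mol/L, so C_U = C_{A0}−C_A−C_D = 2.133 mol/L; C_D/C_U = 1.13.

1.13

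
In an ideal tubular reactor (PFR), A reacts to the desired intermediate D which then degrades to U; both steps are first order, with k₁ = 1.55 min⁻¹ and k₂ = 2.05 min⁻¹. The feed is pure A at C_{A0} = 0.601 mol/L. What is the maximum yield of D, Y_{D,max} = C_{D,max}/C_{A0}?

At the optimum, C_{D,max}/C_{A0} = (k₁/k₂)^[k₂/(k₂−k₁)].
= (1.55/2.05)^(2.05/(2.05−1.55)) = (0.7561)^(4.100) = 0.3178.

0.318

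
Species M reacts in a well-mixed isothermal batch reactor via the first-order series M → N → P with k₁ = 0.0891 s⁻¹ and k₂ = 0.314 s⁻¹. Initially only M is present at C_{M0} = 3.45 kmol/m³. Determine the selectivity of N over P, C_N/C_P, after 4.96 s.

The intermediate concentration in a first-order A→B→C sequence is C_N = k₁C_{M0}(e^(−k₁t) − e^(−k₂t))/(k₂−k₁).
e^(−k₁t) = e^(−0.0891×4.96) = e^(−0.4419) = 0.6428; e^(−k₂t) = e^(−1.557) = 0.2107.
C_N = 0.0891×3.45/(0.314−0.0891) × (0.6428−0.2107) = 1.367×0.4321 = 0.5906 kmol/m³.
C_M = C_{M0}e^(−k₁t) = 2.218 kmol/m³, so C_P = C_{M0}−C_M−C_N = 0.6418 kmol/m³; C_N/C_P = 0.920.

0.920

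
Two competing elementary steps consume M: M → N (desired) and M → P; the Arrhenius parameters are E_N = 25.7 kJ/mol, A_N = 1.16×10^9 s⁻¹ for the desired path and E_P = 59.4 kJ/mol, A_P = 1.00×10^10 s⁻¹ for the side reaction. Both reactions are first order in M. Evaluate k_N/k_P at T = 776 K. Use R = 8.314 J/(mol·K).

21.5

Since both paths have the same order in M, the concentration cancels and S_{N/P} = k_N/k_P = (A_N/A_P)·exp[(E_P−E_N)/(RT)].
(E_P−E_N)/(RT) = (59.4−25.7)×10³/(8.314×776) = 33700/6452 = 5.223.
k_N/k_P = (1.16×10^9/1.00×10^10)·exp(5.223) = 0.1160 × 185.6 = 21.5.
Since E_N < E_P, lowering the temperature improves selectivity toward N.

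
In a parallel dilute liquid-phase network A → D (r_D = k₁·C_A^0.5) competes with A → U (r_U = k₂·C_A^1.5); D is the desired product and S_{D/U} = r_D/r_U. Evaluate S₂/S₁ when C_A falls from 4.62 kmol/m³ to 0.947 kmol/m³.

4.88

S_{D/U} = (k₁/k₂)·C_A⁻¹, so S₂/S₁ = (C_{A,2}/C_{A,1})⁻¹.
= 4.62/0.947 = 4.88.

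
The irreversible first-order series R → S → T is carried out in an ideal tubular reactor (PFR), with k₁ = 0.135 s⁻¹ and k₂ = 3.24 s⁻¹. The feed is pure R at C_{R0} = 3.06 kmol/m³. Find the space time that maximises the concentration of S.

1.02 s

Setting dC_S/dτ = 0 gives τ_opt = ln(k₂/k₁)/(k₂−k₁).
= ln(3.24/0.135)/(3.24−0.135) = ln(24.00)/3.105 = 3.178/3.105 = 1.02 s.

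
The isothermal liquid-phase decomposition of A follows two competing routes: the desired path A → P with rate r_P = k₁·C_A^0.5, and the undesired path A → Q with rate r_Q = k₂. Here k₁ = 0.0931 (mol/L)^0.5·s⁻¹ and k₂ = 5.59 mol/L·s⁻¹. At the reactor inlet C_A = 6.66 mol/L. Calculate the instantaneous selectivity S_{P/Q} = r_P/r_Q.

S_{P/Q} = r_P/r_Q = (k₁·C_A^0.5)/(k₂) = (k₁/k₂)·C_A^0.5.
= (0.0931×6.660^0.5) / (5.59) = 0.2403/5.590 = 0.0430.

0.0430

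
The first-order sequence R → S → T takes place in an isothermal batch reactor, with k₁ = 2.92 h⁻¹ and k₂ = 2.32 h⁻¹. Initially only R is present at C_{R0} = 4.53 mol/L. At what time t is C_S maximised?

0.383 h

For first-order series the maximum of C_S occurs at t_opt = ln(k₂/k₁)/(k₂−k₁).
= ln(2.32/2.92)/(2.32−2.92) = ln(0.7945)/-0.6000 = -0.2300/-0.6000 = 0.383 h.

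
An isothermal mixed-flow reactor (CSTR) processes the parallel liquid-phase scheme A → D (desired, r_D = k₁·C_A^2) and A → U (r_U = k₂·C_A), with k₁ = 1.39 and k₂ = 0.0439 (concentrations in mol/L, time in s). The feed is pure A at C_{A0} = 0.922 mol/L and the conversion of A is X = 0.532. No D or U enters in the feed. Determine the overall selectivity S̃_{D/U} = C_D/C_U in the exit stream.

13.7

Exit C_A = C_{A0}(1−X) = 0.922×0.468 = 0.4315 mol/L.
A CSTR operates uniformly at the exit composition, giving r_D = 0.2588 and r_U = 0.01894 (each k·C_A^n at C_A = 0.4315).
Overall selectivity = C_D/C_U = r_Dτ/(r_Uτ) = r_D/r_U = 13.7.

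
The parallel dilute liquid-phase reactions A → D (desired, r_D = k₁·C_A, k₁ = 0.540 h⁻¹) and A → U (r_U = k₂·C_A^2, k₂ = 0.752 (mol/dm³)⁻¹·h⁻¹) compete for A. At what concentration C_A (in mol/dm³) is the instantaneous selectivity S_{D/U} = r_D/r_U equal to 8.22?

S_{D/U} = (k₁/k₂)·C_A⁻¹ ⇒ C_A = (S·k₂/k₁)^(-1).
= (8.22×0.752/0.540)^(-1) = (11.45)^(-1) = 0.0874 mol/dm³.

0.0874 mol/dm³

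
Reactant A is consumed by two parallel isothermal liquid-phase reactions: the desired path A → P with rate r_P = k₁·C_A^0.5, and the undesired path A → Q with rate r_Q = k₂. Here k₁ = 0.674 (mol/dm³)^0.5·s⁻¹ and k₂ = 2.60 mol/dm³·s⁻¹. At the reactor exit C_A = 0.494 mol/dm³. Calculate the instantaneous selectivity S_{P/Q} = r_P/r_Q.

S_{P/Q} = r_P/r_Q = (k₁·C_A^0.5)/(k₂) = (k₁/k₂)·C_A^0.5.
= (0.674×0.4940^0.5) / (2.60) = 0.4737/2.600 = 0.182.
Since the desired path is higher order in A, keeping C_A high (PFR or concentrated feed) favours P.

0.182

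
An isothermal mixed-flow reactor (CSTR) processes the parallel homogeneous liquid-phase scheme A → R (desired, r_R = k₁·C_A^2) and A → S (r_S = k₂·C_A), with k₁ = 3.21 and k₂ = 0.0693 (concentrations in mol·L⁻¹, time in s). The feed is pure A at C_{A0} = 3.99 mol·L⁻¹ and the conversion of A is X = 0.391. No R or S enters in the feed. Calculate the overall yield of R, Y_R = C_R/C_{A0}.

Exit C_A = C_{A0}(1−X) = 3.99×0.609 = 2.430 mol·L⁻¹.
A CSTR operates uniformly at the exit composition, giving r_R = 18.95 and r_S = 0.1684 (each k·C_A^n at C_A = 2.430).
Fraction of consumed A going to R: r_R/(r_R+r_S) = 0.9912.
C_R = 0.9912·C_{A0}·X = 0.9912×3.99×0.391 = 1.55 mol·L⁻¹; Y_R = C_R/C_{A0} = 0.388.

0.388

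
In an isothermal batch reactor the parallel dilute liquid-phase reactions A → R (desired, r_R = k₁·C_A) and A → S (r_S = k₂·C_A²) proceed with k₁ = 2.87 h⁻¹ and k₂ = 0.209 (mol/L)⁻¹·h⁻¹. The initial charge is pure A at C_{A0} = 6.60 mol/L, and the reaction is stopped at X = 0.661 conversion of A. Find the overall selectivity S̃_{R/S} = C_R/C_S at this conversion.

3.17

C_A = C_{A0}(1−X) = 2.237 mol/L.
Along a PFR/batch, dC_R/dC_A = −r_R/(r_R+r_S) = −k₁/(k₁+k₂·C_A).
Integrating from C_{A0} to C_A: C_R = (2.87/0.209)·ln[(2.87+0.209·6.60)/(2.87+0.209·2.24)] = 13.73·ln(4.249/3.338) = 3.317 mol/L.
C_S = (C_{A0}−C_A)−C_R = 1.046 mol/L; S̃_{R/S} = 3.317/1.046 = 3.17.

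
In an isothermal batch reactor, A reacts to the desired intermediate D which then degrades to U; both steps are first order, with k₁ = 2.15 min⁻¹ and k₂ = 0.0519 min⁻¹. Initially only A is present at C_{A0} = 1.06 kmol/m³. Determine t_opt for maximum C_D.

The intermediate peaks when r₁ = r₂, i.e. k₁e^(−k₁t) = k₂e^(−k₂t), giving t_opt = ln(k₂/k₁)/(k₂−k₁).
= ln(0.0519/2.15)/(0.0519−2.15) = ln(0.02414)/-2.098 = -3.724/-2.098 = 1.77 min.

1.77 min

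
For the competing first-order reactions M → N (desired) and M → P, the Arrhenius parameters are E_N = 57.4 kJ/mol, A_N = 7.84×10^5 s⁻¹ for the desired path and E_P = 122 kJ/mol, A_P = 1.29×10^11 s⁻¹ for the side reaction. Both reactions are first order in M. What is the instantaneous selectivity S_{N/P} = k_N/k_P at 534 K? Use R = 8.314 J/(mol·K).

12.7

Since both paths have the same order in M, the concentration cancels and S_{N/P} = k_N/k_P = (A_N/A_P)·exp[(E_P−E_N)/(RT)].
(E_P−E_N)/(RT) = (122−57.4)×10³/(8.314×534) = 64600/4440 = 14.55.
k_N/k_P = (7.84×10^5/1.29×10^11)·exp(14.55) = 6.078×10^-6 × 2.086×10^6 = 12.7.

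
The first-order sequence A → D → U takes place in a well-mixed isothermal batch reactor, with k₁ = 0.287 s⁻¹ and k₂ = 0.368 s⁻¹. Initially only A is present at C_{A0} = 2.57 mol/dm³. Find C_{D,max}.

At the optimum, C_{D,max}/C_{A0} = (k₁/k₂)^[k₂/(k₂−k₁)].
= (0.287/0.368)^(0.368/(0.368−0.287)) = (0.7799)^(4.543) = 0.3232.
C_{D,max} = 0.3232×2.57 = 0.831 mol/dm³.

0.831 mol/dm³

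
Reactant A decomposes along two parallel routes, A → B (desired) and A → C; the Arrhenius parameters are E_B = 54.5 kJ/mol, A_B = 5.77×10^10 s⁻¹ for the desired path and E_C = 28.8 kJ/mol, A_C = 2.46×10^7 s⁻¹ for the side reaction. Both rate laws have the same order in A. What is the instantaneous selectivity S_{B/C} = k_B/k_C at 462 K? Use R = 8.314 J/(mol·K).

Since both paths have the same order in A, the concentration cancels and S_{B/C} = k_B/k_C = (A_B/A_C)·exp[(E_C−E_B)/(RT)].
(E_C−E_B)/(RT) = (28.8−54.5)×10³/(8.314×462) = -25700/3841 = -6.691.
k_B/k_C = (5.77×10^10/2.46×10^7)·exp(-6.691) = 2346 × 0.001242 = 2.91.
Since E_B > E_C, raising the temperature improves selectivity toward B.

2.91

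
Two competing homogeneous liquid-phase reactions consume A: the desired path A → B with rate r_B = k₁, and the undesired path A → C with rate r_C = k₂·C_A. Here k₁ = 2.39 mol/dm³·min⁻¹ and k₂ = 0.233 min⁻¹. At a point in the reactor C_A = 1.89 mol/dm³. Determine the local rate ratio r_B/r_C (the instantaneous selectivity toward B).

5.43

S_{B/C} = r_B/r_C = (k₁)/(k₂·C_A) = (k₁/k₂)·C_A⁻¹.
= (2.39) / (0.233×1.890) = 2.390/0.4404 = 5.43.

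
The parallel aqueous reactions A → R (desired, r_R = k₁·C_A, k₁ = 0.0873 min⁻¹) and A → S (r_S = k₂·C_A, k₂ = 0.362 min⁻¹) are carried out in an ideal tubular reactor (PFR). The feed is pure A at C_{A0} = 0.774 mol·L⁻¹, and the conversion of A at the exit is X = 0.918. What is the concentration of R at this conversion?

0.138 mol·L⁻¹

C_A = C_{A0}(1−X) = 0.06347 mol·L⁻¹.
Both paths are first order in A, so the instantaneous fraction to R is constant: dC_R/d(−C_A) = k₁/(k₁+k₂) = 0.1943.
C_R = 0.1943·(C_{A0}−C_A) = 0.1943×0.7105 = 0.138 mol·L⁻¹.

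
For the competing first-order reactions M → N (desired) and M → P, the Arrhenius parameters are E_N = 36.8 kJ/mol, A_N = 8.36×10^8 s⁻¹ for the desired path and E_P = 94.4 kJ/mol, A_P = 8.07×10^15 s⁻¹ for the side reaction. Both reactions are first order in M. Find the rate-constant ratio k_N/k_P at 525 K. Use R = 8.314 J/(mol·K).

0.0558

With equal orders, S_{N/P} = k_N/k_P = (A_N/A_P)·exp[(E_P−E_N)/(RT)].
(E_P−E_N)/(RT) = (94.4−36.8)×10³/(8.314×525) = 57600/4365 = 13.20.
k_N/k_P = (8.36×10^8/8.07×10^15)·exp(13.20) = 1.036×10^-7 × 5.384×10^5 = 0.0558.
Since E_N < E_P, lowering the temperature improves selectivity toward N.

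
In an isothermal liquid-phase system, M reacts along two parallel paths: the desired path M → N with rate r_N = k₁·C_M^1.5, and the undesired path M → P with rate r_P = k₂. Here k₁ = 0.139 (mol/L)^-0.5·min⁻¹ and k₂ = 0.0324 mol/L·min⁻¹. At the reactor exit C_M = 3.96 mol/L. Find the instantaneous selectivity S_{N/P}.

S_{N/P} = r_N/r_P = (k₁·C_M^1.5)/(k₂) = (k₁/k₂)·C_M^1.5.
= (0.139×3.960^1.5) / (0.0324) = 1.095/0.03240 = 33.8.
Since the desired path is higher order in M, keeping C_M high (PFR or concentrated feed) favours N.

33.8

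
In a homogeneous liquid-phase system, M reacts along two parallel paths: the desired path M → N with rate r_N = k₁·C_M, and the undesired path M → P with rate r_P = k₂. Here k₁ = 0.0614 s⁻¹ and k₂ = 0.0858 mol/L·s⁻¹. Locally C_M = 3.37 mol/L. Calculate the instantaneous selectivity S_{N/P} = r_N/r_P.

S_{N/P} = r_N/r_P = (k₁·C_M)/(k₂) = (k₁/k₂)·C_M.
= (0.0614×3.370) / (0.0858) = 0.2069/0.08580 = 2.41.
Since the desired path is higher order in M, keeping C_M high (PFR or concentrated feed) favours N.

2.41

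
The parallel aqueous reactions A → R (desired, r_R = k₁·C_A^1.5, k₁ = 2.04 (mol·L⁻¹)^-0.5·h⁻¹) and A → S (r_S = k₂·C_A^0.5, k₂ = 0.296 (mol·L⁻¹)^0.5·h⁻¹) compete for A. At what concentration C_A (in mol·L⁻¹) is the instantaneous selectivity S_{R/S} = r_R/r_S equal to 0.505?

S_{R/S} = (k₁/k₂)·C_A ⇒ C_A = S·k₂/k₁.
= 0.505×0.296/2.04 = 0.0733 mol·L⁻¹.

0.0733 mol·L⁻¹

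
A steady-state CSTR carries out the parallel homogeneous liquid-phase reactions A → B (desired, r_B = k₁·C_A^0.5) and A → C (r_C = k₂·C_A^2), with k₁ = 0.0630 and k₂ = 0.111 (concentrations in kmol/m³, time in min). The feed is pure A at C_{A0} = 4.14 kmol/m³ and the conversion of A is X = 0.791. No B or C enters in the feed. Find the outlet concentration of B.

1.35 kmol/m³

Exit C_A = C_{A0}(1−X) = 4.14×0.209 = 0.8653 kmol/m³.
A CSTR operates uniformly at the exit composition, giving r_B = 0.05860 and r_C = 0.08310 (each k·C_A^n at C_A = 0.8653).
Fraction of consumed A going to B: r_B/(r_B+r_C) = 0.4136.
C_B = 0.4136·C_{A0}·X = 0.4136×4.14×0.791 = 1.35 kmol/m³.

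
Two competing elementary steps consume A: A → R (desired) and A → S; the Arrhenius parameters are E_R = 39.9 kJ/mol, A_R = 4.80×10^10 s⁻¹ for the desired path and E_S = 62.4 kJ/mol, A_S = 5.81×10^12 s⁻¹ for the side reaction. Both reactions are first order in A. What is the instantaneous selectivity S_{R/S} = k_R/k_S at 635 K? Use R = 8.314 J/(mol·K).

With equal orders, S_{R/S} = k_R/k_S = (A_R/A_S)·exp[(E_S−E_R)/(RT)].
(E_S−E_R)/(RT) = (62.4−39.9)×10³/(8.314×635) = 22500/5279 = 4.262.
k_R/k_S = (4.80×10^10/5.81×10^12)·exp(4.262) = 0.008262 × 70.94 = 0.586.

0.586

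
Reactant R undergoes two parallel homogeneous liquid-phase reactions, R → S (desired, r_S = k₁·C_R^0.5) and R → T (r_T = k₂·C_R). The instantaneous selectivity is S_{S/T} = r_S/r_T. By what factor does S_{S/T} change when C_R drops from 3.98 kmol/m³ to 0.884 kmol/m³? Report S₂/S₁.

S_{S/T} = (k₁/k₂)·C_R^-0.5, so S₂/S₁ = (C_{R,2}/C_{R,1})^-0.5.
= (0.884/3.98)^(-0.5) = (0.2221)^(-0.5) = 2.12.
Selectivity toward S rises as C_R falls — low-concentration operation is favoured.

2.12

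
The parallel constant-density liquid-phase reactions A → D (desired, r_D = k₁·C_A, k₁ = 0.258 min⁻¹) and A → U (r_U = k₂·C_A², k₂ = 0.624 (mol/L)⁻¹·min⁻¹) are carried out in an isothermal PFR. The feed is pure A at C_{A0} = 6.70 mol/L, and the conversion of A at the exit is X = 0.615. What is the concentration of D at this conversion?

C_A = C_{A0}(1−X) = 2.580 mol/L.
Along a PFR/batch, dC_D/dC_A = −r_D/(r_D+r_U) = −k₁/(k₁+k₂·C_A).
Integrating from C_{A0} to C_A: C_D = (0.258/0.624)·ln[(0.258+0.624·6.70)/(0.258+0.624·2.58)] = 0.4135·ln(4.439/1.868) = 0.3579 mol/L.

0.358 mol/L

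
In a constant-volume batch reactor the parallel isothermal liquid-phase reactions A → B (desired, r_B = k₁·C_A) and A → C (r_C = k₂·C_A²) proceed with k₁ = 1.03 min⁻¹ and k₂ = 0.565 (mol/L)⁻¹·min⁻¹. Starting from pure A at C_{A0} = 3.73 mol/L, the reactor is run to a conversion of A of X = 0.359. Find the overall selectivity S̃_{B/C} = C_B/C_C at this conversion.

C_A = C_{A0}(1−X) = 2.391 mol/L.
Along a PFR/batch, dC_B/dC_A = −r_B/(r_B+r_C) = −k₁/(k₁+k₂·C_A).
Integrating from C_{A0} to C_A: C_B = (1.03/0.565)·ln[(1.03+0.565·3.73)/(1.03+0.565·2.39)] = 1.823·ln(3.137/2.381) = 0.5030 mol/L.
C_C = (C_{A0}−C_A)−C_B = 0.8360 mol/L; S̃_{B/C} = 0.5030/0.8360 = 0.602.

0.602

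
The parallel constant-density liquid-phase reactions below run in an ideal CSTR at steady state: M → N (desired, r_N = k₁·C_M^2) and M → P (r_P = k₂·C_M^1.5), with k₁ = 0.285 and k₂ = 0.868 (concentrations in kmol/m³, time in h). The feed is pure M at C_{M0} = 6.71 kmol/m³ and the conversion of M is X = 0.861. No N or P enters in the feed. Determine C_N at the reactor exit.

Exit C_M = C_{M0}(1−X) = 6.71×0.139 = 0.9327 kmol/m³.
A CSTR operates uniformly at the exit composition, giving r_N = 0.2479 and r_P = 0.7819 (each k·C_M^n at C_M = 0.9327).
Fraction of consumed M going to N: r_N/(r_N+r_P) = 0.2408.
C_N = 0.2408·C_{M0}·X = 0.2408×6.71×0.861 = 1.39 kmol/m³.

1.39 kmol/m³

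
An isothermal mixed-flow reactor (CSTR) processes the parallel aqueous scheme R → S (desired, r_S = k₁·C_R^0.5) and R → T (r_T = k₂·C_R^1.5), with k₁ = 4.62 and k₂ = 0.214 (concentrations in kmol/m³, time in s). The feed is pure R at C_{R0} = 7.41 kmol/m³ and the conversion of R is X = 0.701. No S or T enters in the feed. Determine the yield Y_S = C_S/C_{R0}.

0.636

Exit C_R = C_{R0}(1−X) = 7.41×0.299 = 2.216 kmol/m³.
Rates in a CSTR are evaluated at the outlet concentration: r_S = 4.62×2.216^0.5 = 6.877, r_T = 0.214×2.216^1.5 = 0.7057.
Fraction of consumed R going to S: r_S/(r_S+r_T) = 0.9069.
C_S = 0.9069·C_{R0}·X = 0.9069×7.41×0.701 = 4.71 kmol/m³; Y_S = C_S/C_{R0} = 0.636.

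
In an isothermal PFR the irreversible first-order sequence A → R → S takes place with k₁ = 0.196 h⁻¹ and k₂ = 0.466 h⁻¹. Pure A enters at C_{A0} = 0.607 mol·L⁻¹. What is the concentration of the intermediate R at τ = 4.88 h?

0.124 mol·L⁻¹

Solving the coupled first-order balances gives C_R(τ) = [k₁/(k₂−k₁)]·C_{A0}·(e^(−k₁τ) − e^(−k₂τ)).
e^(−k₁τ) = e^(−0.196×4.88) = e^(−0.9565) = 0.3842; e^(−k₂τ) = e^(−2.274) = 0.1029.
C_R = 0.196×0.607/(0.466−0.196) × (0.3842−0.1029) = 0.4406×0.2814 = 0.1240 mol·L⁻¹.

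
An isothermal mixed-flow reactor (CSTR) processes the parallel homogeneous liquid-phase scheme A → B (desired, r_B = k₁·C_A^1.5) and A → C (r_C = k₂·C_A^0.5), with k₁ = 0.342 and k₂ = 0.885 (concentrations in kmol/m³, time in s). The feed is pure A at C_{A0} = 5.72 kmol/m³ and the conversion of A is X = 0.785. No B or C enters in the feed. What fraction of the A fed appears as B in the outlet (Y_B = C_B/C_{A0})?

0.253

Exit C_A = C_{A0}(1−X) = 5.72×0.215 = 1.230 kmol/m³.
In a CSTR the entire volume is at exit conditions, so r_B = 0.342×1.230^1.5 = 0.4664 and r_C = 0.885×1.230^0.5 = 0.9814.
Fraction of consumed A going to B: r_B/(r_B+r_C) = 0.3221.
C_B = 0.3221·C_{A0}·X = 0.3221×5.72×0.785 = 1.45 kmol/m³; Y_B = C_B/C_{A0} = 0.253.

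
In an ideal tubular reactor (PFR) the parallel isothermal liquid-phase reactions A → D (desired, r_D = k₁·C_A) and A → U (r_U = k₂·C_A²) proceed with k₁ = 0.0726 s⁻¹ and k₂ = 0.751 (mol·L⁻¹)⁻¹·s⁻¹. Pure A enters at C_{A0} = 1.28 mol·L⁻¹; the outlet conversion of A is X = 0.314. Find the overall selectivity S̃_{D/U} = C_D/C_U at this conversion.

C_A = C_{A0}(1−X) = 0.8781 mol·L⁻¹.
Along a PFR/batch, dC_D/dC_A = −r_D/(r_D+r_U) = −k₁/(k₁+k₂·C_A).
Integrating from C_{A0} to C_A: C_D = (0.0726/0.751)·ln[(0.0726+0.751·1.28)/(0.0726+0.751·0.878)] = 0.09667·ln(1.034/0.7320) = 0.03337 mol·L⁻¹.
C_U = (C_{A0}−C_A)−C_D = 0.3685 mol·L⁻¹; S̃_{D/U} = 0.03337/0.3685 = 0.0906.

0.0906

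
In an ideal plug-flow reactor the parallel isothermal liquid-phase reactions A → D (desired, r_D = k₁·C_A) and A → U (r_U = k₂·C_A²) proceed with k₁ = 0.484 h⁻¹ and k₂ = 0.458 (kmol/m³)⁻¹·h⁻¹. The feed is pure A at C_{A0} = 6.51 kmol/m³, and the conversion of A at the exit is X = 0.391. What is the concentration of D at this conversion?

C_A = C_{A0}(1−X) = 3.965 kmol/m³.
Along a PFR/batch, dC_D/dC_A = −r_D/(r_D+r_U) = −k₁/(k₁+k₂·C_A).
Integrating from C_{A0} to C_A: C_D = (0.484/0.458)·ln[(0.484+0.458·6.51)/(0.484+0.458·3.96)] = 1.057·ln(3.466/2.300) = 0.4333 kmol/m³.

0.433 kmol/m³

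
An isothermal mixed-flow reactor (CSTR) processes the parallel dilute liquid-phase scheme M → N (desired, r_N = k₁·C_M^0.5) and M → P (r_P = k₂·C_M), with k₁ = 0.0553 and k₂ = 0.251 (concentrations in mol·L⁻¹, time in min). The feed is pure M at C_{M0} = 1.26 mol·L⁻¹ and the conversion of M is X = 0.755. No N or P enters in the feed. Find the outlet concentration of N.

Exit C_M = C_{M0}(1−X) = 1.26×0.245 = 0.3087 mol·L⁻¹.
Rates in a CSTR are evaluated at the outlet concentration: r_N = 0.0553×0.3087^0.5 = 0.03073, r_P = 0.251×0.3087 = 0.07748.
Fraction of consumed M going to N: r_N/(r_N+r_P) = 0.2839.
C_N = 0.2839·C_{M0}·X = 0.2839×1.26×0.755 = 0.270 mol·L⁻¹.

0.270 mol·L⁻¹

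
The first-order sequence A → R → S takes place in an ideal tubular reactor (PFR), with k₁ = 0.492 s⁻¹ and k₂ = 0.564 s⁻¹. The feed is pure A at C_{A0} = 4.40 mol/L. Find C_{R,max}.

1.51 mol/L

At the optimum, C_{R,max}/C_{A0} = (k₁/k₂)^[k₂/(k₂−k₁)].
= (0.492/0.564)^(0.564/(0.564−0.492)) = (0.8723)^(7.833) = 0.3431.
C_{R,max} = 0.3431×4.40 = 1.51 mol/L.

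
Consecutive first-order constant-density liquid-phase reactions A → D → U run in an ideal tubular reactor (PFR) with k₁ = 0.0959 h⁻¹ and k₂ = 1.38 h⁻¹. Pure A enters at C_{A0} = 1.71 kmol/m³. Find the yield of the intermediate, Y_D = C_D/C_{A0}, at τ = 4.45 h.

For first-order series with pure A initially, C_D(τ) = k₁C_{A0}/(k₂−k₁)·(e^(−k₁τ) − e^(−k₂τ)).
e^(−k₁τ) = e^(−0.0959×4.45) = e^(−0.4268) = 0.6526; e^(−k₂τ) = e^(−6.141) = 0.002153.
C_D = 0.0959×1.71/(1.38−0.0959) × (0.6526−0.002153) = 0.1277×0.6505 = 0.08307 kmol/m³.
Y_D = C_D/C_{A0} = 0.08307/1.71 = 0.0486.

0.0486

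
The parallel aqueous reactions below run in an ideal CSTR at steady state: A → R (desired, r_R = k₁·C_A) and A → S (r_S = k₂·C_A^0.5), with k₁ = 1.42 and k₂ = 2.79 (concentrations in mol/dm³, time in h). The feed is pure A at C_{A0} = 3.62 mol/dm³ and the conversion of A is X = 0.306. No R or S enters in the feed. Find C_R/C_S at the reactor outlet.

0.807

Exit C_A = C_{A0}(1−X) = 3.62×0.694 = 2.512 mol/dm³.
Rates in a CSTR are evaluated at the outlet concentration: r_R = 1.42×2.512 = 3.567, r_S = 2.79×2.512^0.5 = 4.422.
Overall selectivity = C_R/C_S = r_Rτ/(r_Sτ) = r_R/r_S = 0.807.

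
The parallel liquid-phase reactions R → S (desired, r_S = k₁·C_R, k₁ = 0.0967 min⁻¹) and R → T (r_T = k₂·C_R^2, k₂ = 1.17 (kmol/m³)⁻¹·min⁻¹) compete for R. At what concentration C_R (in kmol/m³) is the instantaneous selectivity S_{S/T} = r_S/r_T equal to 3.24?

S_{S/T} = (k₁/k₂)·C_R⁻¹ ⇒ C_R = (S·k₂/k₁)^(-1).
= (3.24×1.17/0.0967)^(-1) = (39.20)^(-1) = 0.0255 kmol/m³.

0.0255 kmol/m³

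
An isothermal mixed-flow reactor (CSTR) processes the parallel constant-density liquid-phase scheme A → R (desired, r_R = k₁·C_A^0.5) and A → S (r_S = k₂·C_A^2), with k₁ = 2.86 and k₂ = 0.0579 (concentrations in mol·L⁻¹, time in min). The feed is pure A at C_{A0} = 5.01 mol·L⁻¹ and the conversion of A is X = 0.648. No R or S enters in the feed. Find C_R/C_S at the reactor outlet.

Exit C_A = C_{A0}(1−X) = 5.01×0.352 = 1.764 mol·L⁻¹.
In a CSTR the entire volume is at exit conditions, so r_R = 2.86×1.764^0.5 = 3.798 and r_S = 0.0579×1.764^2 = 0.1801.
Overall selectivity = C_R/C_S = r_Rτ/(r_Sτ) = r_R/r_S = 21.1.

21.1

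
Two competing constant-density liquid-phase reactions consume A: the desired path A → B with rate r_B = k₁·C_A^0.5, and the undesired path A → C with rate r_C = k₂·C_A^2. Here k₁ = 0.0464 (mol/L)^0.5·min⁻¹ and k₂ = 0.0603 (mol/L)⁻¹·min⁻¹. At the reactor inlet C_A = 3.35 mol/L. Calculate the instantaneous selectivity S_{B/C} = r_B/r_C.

S_{B/C} = r_B/r_C = (k₁·C_A^0.5)/(k₂·C_A^2) = (k₁/k₂)·C_A^-1.5.
= (0.0464×3.350^0.5) / (0.0603×3.350^2) = 0.08493/0.6767 = 0.125.

0.125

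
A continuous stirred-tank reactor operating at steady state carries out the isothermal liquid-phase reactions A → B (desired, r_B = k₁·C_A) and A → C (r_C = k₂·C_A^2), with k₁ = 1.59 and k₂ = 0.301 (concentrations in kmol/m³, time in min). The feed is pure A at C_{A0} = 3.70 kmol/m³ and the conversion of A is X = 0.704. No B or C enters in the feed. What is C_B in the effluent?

Exit C_A = C_{A0}(1−X) = 3.70×0.296 = 1.095 kmol/m³.
In a CSTR the entire volume is at exit conditions, so r_B = 1.59×1.095 = 1.741 and r_C = 0.301×1.095^2 = 0.3610.
Fraction of consumed A going to B: r_B/(r_B+r_C) = 0.8283.
C_B = 0.8283·C_{A0}·X = 0.8283×3.70×0.704 = 2.16 kmol/m³.

2.16 kmol/m³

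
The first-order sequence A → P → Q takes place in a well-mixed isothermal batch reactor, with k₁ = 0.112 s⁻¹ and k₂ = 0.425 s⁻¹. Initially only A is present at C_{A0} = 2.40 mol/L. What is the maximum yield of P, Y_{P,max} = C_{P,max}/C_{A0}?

0.164

At the optimum, C_{P,max}/C_{A0} = (k₁/k₂)^[k₂/(k₂−k₁)].
= (0.112/0.425)^(0.425/(0.425−0.112)) = (0.2635)^(1.358) = 0.1635.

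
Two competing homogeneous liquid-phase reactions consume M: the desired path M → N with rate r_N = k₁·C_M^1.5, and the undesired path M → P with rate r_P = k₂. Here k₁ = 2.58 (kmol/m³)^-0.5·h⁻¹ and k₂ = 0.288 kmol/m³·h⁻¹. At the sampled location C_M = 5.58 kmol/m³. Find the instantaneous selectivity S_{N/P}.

118

S_{N/P} = r_N/r_P = (k₁·C_M^1.5)/(k₂) = (k₁/k₂)·C_M^1.5.
= (2.58×5.580^1.5) / (0.288) = 34.01/0.2880 = 118.
Since the desired path is higher order in M, keeping C_M high (PFR or concentrated feed) favours N.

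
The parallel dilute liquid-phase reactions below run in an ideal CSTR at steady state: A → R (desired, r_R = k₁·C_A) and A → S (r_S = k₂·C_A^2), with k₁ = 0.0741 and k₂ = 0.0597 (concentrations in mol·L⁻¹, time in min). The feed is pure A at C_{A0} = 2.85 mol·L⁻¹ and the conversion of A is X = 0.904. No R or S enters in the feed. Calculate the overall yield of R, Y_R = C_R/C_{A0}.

Exit C_A = C_{A0}(1−X) = 2.85×0.0960 = 0.2736 mol·L⁻¹.
In a CSTR the entire volume is at exit conditions, so r_R = 0.0741×0.2736 = 0.02027 and r_S = 0.0597×0.2736^2 = 0.004469.
Fraction of consumed A going to R: r_R/(r_R+r_S) = 0.8194.
C_R = 0.8194·C_{A0}·X = 0.8194×2.85×0.904 = 2.11 mol·L⁻¹; Y_R = C_R/C_{A0} = 0.741.

0.741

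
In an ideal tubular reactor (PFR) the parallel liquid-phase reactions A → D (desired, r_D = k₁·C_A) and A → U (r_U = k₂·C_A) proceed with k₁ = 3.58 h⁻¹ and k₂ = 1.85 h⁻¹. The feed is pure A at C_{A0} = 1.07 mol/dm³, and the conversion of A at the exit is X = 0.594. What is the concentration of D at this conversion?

C_A = C_{A0}(1−X) = 0.4344 mol/dm³.
Both paths are first order in A, so the instantaneous fraction to D is constant: dC_D/d(−C_A) = k₁/(k₁+k₂) = 0.6593.
C_D = 0.6593·(C_{A0}−C_A) = 0.6593×0.6356 = 0.419 mol/dm³.

0.419 mol/dm³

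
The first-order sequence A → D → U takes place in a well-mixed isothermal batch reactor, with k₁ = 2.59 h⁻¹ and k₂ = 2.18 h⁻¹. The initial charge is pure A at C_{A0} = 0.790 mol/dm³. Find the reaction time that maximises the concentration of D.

0.420 h

Setting dC_D/dt = 0 gives t_opt = ln(k₂/k₁)/(k₂−k₁).
= ln(2.18/2.59)/(2.18−2.59) = ln(0.8417)/-0.4100 = -0.1723/-0.4100 = 0.420 h.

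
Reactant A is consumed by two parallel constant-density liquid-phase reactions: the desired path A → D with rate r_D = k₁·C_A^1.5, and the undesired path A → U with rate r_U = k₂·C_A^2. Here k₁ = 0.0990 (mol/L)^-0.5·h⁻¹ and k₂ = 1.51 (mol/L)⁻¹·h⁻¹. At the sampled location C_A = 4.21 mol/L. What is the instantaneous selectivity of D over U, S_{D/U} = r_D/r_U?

S_{D/U} = r_D/r_U = (k₁·C_A^1.5)/(k₂·C_A^2) = (k₁/k₂)·C_A^-0.5.
= (0.0990×4.210^1.5) / (1.51×4.210^2) = 0.8552/26.76 = 0.0320.

0.0320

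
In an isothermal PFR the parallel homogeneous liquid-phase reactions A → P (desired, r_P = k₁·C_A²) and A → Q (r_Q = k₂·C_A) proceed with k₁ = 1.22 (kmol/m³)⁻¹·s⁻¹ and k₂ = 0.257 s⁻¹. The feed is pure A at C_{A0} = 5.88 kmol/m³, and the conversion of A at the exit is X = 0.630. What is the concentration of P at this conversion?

3.51 kmol/m³

C_A = C_{A0}(1−X) = 2.176 kmol/m³.
Along a PFR/batch, dC_Q/dC_A = −r_Q/(r_P+r_Q) = −k₂/(k₂+k₁·C_A).
Integrating from C_{A0} to C_A: C_Q = (0.257/1.22)·ln[(0.257+1.22·5.88)/(0.257+1.22·2.18)] = 0.2107·ln(7.431/2.911) = 0.1974 kmol/m³.
Then C_P = (C_{A0}−C_A) − C_Q = 3.704 − 0.1974 = 3.507 kmol/m³.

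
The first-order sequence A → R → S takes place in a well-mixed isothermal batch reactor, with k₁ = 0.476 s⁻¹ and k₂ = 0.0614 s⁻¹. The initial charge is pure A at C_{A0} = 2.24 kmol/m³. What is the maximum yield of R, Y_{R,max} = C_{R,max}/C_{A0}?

At the optimum, C_{R,max}/C_{A0} = (k₁/k₂)^[k₂/(k₂−k₁)].
= (0.476/0.0614)^(0.0614/(0.0614−0.476)) = (7.752)^(-0.1481) = 0.7384.

0.738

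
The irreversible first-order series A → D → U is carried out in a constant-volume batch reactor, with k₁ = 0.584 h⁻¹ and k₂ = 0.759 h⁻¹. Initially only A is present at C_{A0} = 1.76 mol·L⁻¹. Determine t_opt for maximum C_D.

Setting dC_D/dt = 0 gives t_opt = ln(k₂/k₁)/(k₂−k₁).
= ln(0.759/0.584)/(0.759−0.584) = ln(1.300)/0.1750 = 0.2621/0.1750 = 1.50 h.

1.50 h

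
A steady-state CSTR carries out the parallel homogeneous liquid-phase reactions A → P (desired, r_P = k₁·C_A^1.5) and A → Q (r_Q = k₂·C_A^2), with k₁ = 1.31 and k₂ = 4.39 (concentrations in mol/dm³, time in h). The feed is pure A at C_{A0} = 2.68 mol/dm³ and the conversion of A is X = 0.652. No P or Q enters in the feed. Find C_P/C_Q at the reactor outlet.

Exit C_A = C_{A0}(1−X) = 2.68×0.348 = 0.9326 mol/dm³.
A CSTR operates uniformly at the exit composition, giving r_P = 1.180 and r_Q = 3.818 (each k·C_A^n at C_A = 0.9326).
Overall selectivity = C_P/C_Q = r_Pτ/(r_Qτ) = r_P/r_Q = 0.309.

0.309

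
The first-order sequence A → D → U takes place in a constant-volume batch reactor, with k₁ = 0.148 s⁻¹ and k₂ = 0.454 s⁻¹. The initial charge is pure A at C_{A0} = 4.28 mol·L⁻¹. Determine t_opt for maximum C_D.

The intermediate peaks when r₁ = r₂, i.e. k₁e^(−k₁t) = k₂e^(−k₂t), giving t_opt = ln(k₂/k₁)/(k₂−k₁).
= ln(0.454/0.148)/(0.454−0.148) = ln(3.068)/0.3060 = 1.121/0.3060 = 3.66 s.

3.66 s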